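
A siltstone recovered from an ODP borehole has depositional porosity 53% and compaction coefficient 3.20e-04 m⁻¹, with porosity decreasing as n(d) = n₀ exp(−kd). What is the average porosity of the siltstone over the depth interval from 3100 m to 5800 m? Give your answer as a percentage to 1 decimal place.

Working in km (1 km = 1000 m; k in km⁻¹ = k in m⁻¹ × 1000):
⟨n⟩ = (1/(d₂−d₁)) ∫ n₀ e^(−kd) dd = n₀·(e^(−k·d₁) − e^(−k·d₂)) / (k·(d₂−d₁))
e^(−0.32×3.1) = 0.3708; e^(−0.32×5.8) = 0.1563
⟨n⟩ = 0.53 × (0.3708 − 0.1563) / (0.32 × 2.7) = 0.53 × 0.2483 = 0.1316

13.2%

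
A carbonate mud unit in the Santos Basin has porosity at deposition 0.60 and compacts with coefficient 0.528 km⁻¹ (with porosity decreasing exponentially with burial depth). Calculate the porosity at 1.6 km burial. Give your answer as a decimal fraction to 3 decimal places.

φ = φ₀·exp(−c·z) = 0.6 × exp(−0.528 × 1.6) = 0.6 × exp(−0.8448)
  = 0.6 × 0.4296 = 0.2578

0.258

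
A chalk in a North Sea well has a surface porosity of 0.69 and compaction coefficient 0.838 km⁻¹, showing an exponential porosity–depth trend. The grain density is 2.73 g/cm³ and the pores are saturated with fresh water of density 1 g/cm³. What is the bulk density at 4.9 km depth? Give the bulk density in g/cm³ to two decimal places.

Porosity at depth: φ = 0.69·exp(−0.838×4.9) = 0.69×0.0165 = 0.0114
Bulk density: ρ_b = (1−φ)ρ_g + φ·ρ_f = 0.9886×2.73 + 0.0114×1
       = 2.699 + 0.011 = 2.710 g/cm³

2.71 g/cm³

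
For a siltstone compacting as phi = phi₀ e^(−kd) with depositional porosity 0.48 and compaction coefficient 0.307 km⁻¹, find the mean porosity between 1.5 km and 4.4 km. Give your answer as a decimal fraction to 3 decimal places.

0.201

⟨phi⟩ = (1/(d₂−d₁)) ∫ phi₀ e^(−kd) dd = phi₀·(e^(−k·d₁) − e^(−k·d₂)) / (k·(d₂−d₁))
e^(−0.307×1.5) = 0.6310; e^(−0.307×4.4) = 0.2590
⟨phi⟩ = 0.48 × (0.6310 − 0.2590) / (0.307 × 2.9) = 0.48 × 0.4178 = 0.2005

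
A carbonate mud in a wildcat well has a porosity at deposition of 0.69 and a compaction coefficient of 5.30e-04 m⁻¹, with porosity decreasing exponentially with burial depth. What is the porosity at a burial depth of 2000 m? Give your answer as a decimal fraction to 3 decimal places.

0.239

Working in km (1 km = 1000 m; β in km⁻¹ = β in m⁻¹ × 1000):
phi = phi₀·exp(−β·z) = 0.69 × exp(−0.53 × 2) = 0.69 × exp(−1.06)
  = 0.69 × 0.3465 = 0.2391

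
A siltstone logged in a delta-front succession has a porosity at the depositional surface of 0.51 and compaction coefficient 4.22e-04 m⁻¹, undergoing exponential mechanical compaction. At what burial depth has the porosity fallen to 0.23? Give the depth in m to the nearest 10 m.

1890 m

Working in km (1 km = 1000 m; β in km⁻¹ = β in m⁻¹ × 1000):
Invert Athy's law: Z = ln(φ₀/φ) / β
Z = ln(0.51/0.23) / 0.422 = ln(2.217) / 0.422 = 0.7963 / 0.422 = 1.887 km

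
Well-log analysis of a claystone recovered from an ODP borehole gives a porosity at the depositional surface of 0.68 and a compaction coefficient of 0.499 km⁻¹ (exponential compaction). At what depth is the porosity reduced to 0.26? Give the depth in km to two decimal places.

1.93 km

Invert Athy's law: z = ln(phi₀/phi) / c
z = ln(0.68/0.26) / 0.499 = ln(2.615) / 0.499 = 0.9614 / 0.499 = 1.927 km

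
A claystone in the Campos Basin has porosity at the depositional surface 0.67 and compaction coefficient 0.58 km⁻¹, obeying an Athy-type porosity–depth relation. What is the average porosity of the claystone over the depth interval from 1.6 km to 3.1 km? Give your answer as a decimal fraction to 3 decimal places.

0.177

⟨φ⟩ = (1/(Z₂−Z₁)) ∫ φ₀ e^(−kZ) dZ = φ₀·(e^(−k·Z₁) − e^(−k·Z₂)) / (k·(Z₂−Z₁))
e^(−0.58×1.6) = 0.3953; e^(−0.58×3.1) = 0.1656
⟨φ⟩ = 0.67 × (0.3953 − 0.1656) / (0.58 × 1.5) = 0.67 × 0.2640 = 0.1769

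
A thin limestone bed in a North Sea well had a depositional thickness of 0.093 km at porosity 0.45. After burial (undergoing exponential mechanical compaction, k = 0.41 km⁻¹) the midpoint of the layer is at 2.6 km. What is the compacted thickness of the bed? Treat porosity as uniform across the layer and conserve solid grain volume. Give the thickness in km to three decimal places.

0.061 km

Porosity at 2.6 km: phi = 0.45·exp(−0.41×2.6) = 0.1550
Solid-volume conservation: h(1−phi) = h₀(1−phi₀) ⇒ h = h₀·(1−phi₀)/(1−phi)
h = 0.093 × (1 − 0.45)/(1 − 0.1550) = 0.093 × 0.6509 = 0.0605 km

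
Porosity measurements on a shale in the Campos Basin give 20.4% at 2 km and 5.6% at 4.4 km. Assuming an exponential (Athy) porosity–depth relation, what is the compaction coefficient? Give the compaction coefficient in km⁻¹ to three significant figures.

Athy: n(Z) = n₀ e^(−kZ) ⇒ n₁/n₂ = e^{k(Z₂−Z₁)} ⇒ k = ln(n₁/n₂)/(Z₂−Z₁)
k = ln(0.204/0.056) / (4.4 − 2) = ln(3.643) / 2.4 = 1.2928 / 2.4 = 0.5387 km⁻¹

0.539 km⁻¹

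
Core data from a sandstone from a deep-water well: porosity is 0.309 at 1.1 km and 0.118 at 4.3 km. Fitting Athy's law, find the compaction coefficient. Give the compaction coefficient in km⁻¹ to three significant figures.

0.301 km⁻¹

Athy: n(z) = n₀ e^(−βz) ⇒ n₁/n₂ = e^{β(z₂−z₁)} ⇒ β = ln(n₁/n₂)/(z₂−z₁)
β = ln(0.309/0.118) / (4.3 − 1.1) = ln(2.619) / 3.2 = 0.9627 / 3.2 = 0.3008 km⁻¹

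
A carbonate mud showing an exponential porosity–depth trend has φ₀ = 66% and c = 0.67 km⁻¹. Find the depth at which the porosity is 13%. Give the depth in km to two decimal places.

2.42 km

Invert Athy's law: z = ln(φ₀/φ) / c
z = ln(0.66/0.13) / 0.67 = ln(5.077) / 0.67 = 1.6247 / 0.67 = 2.425 km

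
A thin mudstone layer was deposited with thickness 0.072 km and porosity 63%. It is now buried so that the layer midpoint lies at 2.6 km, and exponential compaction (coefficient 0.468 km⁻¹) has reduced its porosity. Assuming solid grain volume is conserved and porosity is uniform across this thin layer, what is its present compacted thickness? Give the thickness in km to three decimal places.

0.033 km

Porosity at 2.6 km: phi = 0.63·exp(−0.468×2.6) = 0.1866
Solid-volume conservation: h(1−phi) = h₀(1−phi₀) ⇒ h = h₀·(1−phi₀)/(1−phi)
h = 0.072 × (1 − 0.63)/(1 − 0.1866) = 0.072 × 0.4549 = 0.0328 km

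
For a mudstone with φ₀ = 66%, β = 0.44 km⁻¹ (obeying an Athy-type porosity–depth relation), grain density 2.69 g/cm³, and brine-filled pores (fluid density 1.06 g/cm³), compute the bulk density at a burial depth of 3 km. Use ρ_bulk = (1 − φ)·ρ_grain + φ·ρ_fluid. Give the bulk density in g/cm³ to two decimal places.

Porosity at depth: φ = 0.66·exp(−0.44×3) = 0.66×0.2671 = 0.1763
Bulk density: ρ_b = (1−φ)ρ_g + φ·ρ_f = 0.8237×2.69 + 0.1763×1.06
       = 2.216 + 0.187 = 2.403 g/cm³

2.40 g/cm³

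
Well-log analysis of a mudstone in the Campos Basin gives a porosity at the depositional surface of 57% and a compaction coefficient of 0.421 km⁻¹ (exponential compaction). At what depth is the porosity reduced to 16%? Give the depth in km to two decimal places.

Invert Athy's law: d = ln(φ₀/φ) / k
d = ln(0.57/0.16) / 0.421 = ln(3.562) / 0.421 = 1.2705 / 0.421 = 3.018 km

3.02 km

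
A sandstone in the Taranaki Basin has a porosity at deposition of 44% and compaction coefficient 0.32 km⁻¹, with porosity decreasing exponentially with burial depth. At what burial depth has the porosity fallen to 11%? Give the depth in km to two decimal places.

Invert Athy's law: d = ln(phi₀/phi) / k
d = ln(0.44/0.11) / 0.32 = ln(4) / 0.32 = 1.3863 / 0.32 = 4.332 km

4.33 km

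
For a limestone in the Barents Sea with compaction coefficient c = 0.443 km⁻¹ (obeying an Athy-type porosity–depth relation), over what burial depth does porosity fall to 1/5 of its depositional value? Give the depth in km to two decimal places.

3.63 km

φ/φ₀ = 1/5 ⇒ exp(−c·d) = 1/5 ⇒ d = ln(5) / c
d = 1.6094 / 0.443 = 3.633 km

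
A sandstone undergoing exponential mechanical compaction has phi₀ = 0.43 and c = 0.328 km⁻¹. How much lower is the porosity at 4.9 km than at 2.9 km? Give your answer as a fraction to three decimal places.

0.080

phi(2.9) = 0.43·e^(−0.328×2.9) = 0.1661
phi(4.9) = 0.43·e^(−0.328×4.9) = 0.0862
Δphi = 0.1661 − 0.0862 = 0.0799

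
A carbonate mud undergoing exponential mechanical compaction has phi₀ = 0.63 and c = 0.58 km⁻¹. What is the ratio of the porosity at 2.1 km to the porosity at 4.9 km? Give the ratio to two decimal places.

phi(z₁)/phi(z₂) = e^(−c·z₁)/e^(−c·z₂) = e^{c(z₂−z₁)}
= exp(0.58 × 2.8) = exp(1.624) = 5.0733

5.07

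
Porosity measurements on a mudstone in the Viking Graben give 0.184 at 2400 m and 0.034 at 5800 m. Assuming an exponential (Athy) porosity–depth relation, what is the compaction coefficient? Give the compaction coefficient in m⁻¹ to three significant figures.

0.000497 m⁻¹

Working in km (1 km = 1000 m; k in km⁻¹ = k in m⁻¹ × 1000):
Athy: n(Z) = n₀ e^(−kZ) ⇒ n₁/n₂ = e^{k(Z₂−Z₁)} ⇒ k = ln(n₁/n₂)/(Z₂−Z₁)
k = ln(0.184/0.034) / (5.8 − 2.4) = ln(5.412) / 3.4 = 1.6886 / 3.4 = 0.4966 km⁻¹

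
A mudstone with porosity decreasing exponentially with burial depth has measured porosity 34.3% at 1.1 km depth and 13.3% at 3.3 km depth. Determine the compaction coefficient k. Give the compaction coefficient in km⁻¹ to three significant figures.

0.431 km⁻¹

Athy: n(Z) = n₀ e^(−kZ) ⇒ n₁/n₂ = e^{k(Z₂−Z₁)} ⇒ k = ln(n₁/n₂)/(Z₂−Z₁)
k = ln(0.343/0.133) / (3.3 − 1.1) = ln(2.579) / 2.2 = 0.9474 / 2.2 = 0.4306 km⁻¹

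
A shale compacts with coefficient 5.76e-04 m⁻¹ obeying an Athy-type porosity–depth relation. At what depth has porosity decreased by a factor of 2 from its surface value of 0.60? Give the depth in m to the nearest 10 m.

1200 m

Working in km (1 km = 1000 m; c in km⁻¹ = c in m⁻¹ × 1000):
phi/phi₀ = 1/2 ⇒ exp(−c·Z) = 1/2 ⇒ Z = ln(2) / c
Z = 0.6931 / 0.576 = 1.203 km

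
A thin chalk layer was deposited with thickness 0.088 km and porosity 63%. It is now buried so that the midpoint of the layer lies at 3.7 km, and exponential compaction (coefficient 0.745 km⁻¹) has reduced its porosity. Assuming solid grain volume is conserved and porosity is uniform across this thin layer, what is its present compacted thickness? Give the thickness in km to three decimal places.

0.034 km

Porosity at 3.7 km: phi = 0.63·exp(−0.745×3.7) = 0.0400
Solid-volume conservation: h(1−phi) = h₀(1−phi₀) ⇒ h = h₀·(1−phi₀)/(1−phi)
h = 0.088 × (1 − 0.63)/(1 − 0.0400) = 0.088 × 0.3854 = 0.0339 km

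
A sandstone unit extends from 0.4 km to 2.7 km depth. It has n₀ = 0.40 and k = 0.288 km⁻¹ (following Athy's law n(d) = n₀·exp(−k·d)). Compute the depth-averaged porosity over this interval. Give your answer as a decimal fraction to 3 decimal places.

⟨n⟩ = (1/(d₂−d₁)) ∫ n₀ e^(−kd) dd = n₀·(e^(−k·d₁) − e^(−k·d₂)) / (k·(d₂−d₁))
e^(−0.288×0.4) = 0.8912; e^(−0.288×2.7) = 0.4595
⟨n⟩ = 0.4 × (0.8912 − 0.4595) / (0.288 × 2.3) = 0.4 × 0.6517 = 0.2607

0.261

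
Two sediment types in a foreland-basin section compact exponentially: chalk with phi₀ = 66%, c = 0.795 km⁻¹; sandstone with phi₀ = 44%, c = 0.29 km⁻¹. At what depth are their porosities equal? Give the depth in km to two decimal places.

0.80 km

Set phi₀ₐ e^(−cₐd) = phi₀ᵦ e^(−cᵦd) ⇒ ln(phi₀ₐ/phi₀ᵦ) = (cₐ − cᵦ)·d
d = ln(0.66/0.44) / (0.795 − 0.29) = 0.4055 / 0.505 = 0.803 km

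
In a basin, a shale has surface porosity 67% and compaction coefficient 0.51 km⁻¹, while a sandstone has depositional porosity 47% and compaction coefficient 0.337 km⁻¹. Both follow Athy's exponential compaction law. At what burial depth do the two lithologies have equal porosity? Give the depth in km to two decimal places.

Set phi₀ₐ e^(−βₐZ) = phi₀ᵦ e^(−βᵦZ) ⇒ ln(phi₀ₐ/phi₀ᵦ) = (βₐ − βᵦ)·Z
Z = ln(0.67/0.47) / (0.51 − 0.337) = 0.3545 / 0.173 = 2.049 km

2.05 km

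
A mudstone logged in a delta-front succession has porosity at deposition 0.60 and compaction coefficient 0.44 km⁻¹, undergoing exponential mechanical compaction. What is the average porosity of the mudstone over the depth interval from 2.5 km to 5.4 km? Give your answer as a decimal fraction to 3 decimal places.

0.113

⟨n⟩ = (1/(d₂−d₁)) ∫ n₀ e^(−cd) dd = n₀·(e^(−c·d₁) − e^(−c·d₂)) / (c·(d₂−d₁))
e^(−0.44×2.5) = 0.3329; e^(−0.44×5.4) = 0.0929
⟨n⟩ = 0.6 × (0.3329 − 0.0929) / (0.44 × 2.9) = 0.6 × 0.1880 = 0.1128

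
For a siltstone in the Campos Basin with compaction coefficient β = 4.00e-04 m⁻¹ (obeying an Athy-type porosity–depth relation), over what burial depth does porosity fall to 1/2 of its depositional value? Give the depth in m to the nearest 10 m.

Working in km (1 km = 1000 m; β in km⁻¹ = β in m⁻¹ × 1000):
φ/φ₀ = 1/2 ⇒ exp(−β·d) = 1/2 ⇒ d = ln(2) / β
d = 0.6931 / 0.4 = 1.733 km

1730 m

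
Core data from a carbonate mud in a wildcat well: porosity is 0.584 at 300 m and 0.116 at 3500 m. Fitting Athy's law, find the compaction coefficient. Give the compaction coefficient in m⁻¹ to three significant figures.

0.000505 m⁻¹

Working in km (1 km = 1000 m; k in km⁻¹ = k in m⁻¹ × 1000):
Athy: n(z) = n₀ e^(−kz) ⇒ n₁/n₂ = e^{k(z₂−z₁)} ⇒ k = ln(n₁/n₂)/(z₂−z₁)
k = ln(0.584/0.116) / (3.5 − 0.3) = ln(5.034) / 3.2 = 1.6163 / 3.2 = 0.5051 km⁻¹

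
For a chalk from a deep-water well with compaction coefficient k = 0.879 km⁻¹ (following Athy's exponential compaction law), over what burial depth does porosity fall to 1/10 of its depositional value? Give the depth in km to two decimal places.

2.62 km

n/n₀ = 1/10 ⇒ exp(−k·z) = 1/10 ⇒ z = ln(10) / k
z = 2.3026 / 0.879 = 2.620 km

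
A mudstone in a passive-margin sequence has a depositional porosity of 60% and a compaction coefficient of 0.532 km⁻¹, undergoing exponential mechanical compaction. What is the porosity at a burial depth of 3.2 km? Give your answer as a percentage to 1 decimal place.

10.9%

phi = phi₀·exp(−c·d) = 0.6 × exp(−0.532 × 3.2) = 0.6 × exp(−1.702)
  = 0.6 × 0.1822 = 0.1093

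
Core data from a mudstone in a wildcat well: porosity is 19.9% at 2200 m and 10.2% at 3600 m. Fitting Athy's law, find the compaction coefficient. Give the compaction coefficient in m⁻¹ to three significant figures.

Working in km (1 km = 1000 m; c in km⁻¹ = c in m⁻¹ × 1000):
Athy: n(Z) = n₀ e^(−cZ) ⇒ n₁/n₂ = e^{c(Z₂−Z₁)} ⇒ c = ln(n₁/n₂)/(Z₂−Z₁)
c = ln(0.199/0.102) / (3.6 − 2.2) = ln(1.951) / 1.4 = 0.6683 / 1.4 = 0.4774 km⁻¹

0.000477 m⁻¹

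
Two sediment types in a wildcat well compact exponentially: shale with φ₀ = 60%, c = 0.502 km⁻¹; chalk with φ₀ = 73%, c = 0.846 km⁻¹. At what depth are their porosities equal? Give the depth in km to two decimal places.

Set φ₀ₐ e^(−cₐZ) = φ₀ᵦ e^(−cᵦZ) ⇒ ln(φ₀ₐ/φ₀ᵦ) = (cₐ − cᵦ)·Z
Z = ln(0.6/0.73) / (0.502 − 0.846) = -0.1961 / -0.344 = 0.570 km

0.57 km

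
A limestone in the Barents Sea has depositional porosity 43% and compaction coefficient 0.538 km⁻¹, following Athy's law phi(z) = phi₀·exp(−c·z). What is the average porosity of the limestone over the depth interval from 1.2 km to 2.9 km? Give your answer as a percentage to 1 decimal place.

⟨phi⟩ = (1/(z₂−z₁)) ∫ phi₀ e^(−cz) dz = phi₀·(e^(−c·z₁) − e^(−c·z₂)) / (c·(z₂−z₁))
e^(−0.538×1.2) = 0.5243; e^(−0.538×2.9) = 0.2101
⟨phi⟩ = 0.43 × (0.5243 − 0.2101) / (0.538 × 1.7) = 0.43 × 0.3436 = 0.1477

14.8%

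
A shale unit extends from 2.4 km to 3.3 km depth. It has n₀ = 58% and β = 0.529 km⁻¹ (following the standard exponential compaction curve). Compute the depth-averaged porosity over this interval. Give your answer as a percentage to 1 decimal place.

13.0%

⟨n⟩ = (1/(Z₂−Z₁)) ∫ n₀ e^(−βZ) dZ = n₀·(e^(−β·Z₁) − e^(−β·Z₂)) / (β·(Z₂−Z₁))
e^(−0.529×2.4) = 0.2809; e^(−0.529×3.3) = 0.1745
⟨n⟩ = 0.58 × (0.2809 − 0.1745) / (0.529 × 0.9) = 0.58 × 0.2235 = 0.1296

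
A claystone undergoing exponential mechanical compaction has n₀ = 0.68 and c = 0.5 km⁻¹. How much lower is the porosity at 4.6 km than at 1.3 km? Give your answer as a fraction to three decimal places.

0.287

n(1.3) = 0.68·e^(−0.5×1.3) = 0.3550
n(4.6) = 0.68·e^(−0.5×4.6) = 0.0682
Δn = 0.3550 − 0.0682 = 0.2868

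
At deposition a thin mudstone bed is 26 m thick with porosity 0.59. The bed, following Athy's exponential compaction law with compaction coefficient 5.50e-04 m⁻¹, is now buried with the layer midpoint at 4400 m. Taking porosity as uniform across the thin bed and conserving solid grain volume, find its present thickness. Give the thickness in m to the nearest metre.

11 m

Working in km (1 km = 1000 m; c in km⁻¹ = c in m⁻¹ × 1000):
Porosity at 4.4 km: φ = 0.59·exp(−0.55×4.4) = 0.0525
Solid-volume conservation: h(1−φ) = h₀(1−φ₀) ⇒ h = h₀·(1−φ₀)/(1−φ)
h = 0.026 × (1 − 0.59)/(1 − 0.0525) = 0.026 × 0.4327 = 0.0113 km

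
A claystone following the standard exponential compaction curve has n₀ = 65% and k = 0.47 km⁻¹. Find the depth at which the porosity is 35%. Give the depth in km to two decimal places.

1.32 km

Invert Athy's law: Z = ln(n₀/n) / k
Z = ln(0.65/0.35) / 0.47 = ln(1.857) / 0.47 = 0.6190 / 0.47 = 1.317 km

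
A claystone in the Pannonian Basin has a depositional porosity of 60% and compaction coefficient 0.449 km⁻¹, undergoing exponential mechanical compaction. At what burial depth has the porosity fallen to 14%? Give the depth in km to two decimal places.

3.24 km

Invert Athy's law: Z = ln(n₀/n) / k
Z = ln(0.6/0.14) / 0.449 = ln(4.286) / 0.449 = 1.4553 / 0.449 = 3.241 km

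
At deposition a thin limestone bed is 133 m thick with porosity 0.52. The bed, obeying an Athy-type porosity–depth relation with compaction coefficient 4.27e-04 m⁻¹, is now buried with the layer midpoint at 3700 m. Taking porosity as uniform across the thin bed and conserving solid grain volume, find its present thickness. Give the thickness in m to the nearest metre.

71 m

Working in km (1 km = 1000 m; c in km⁻¹ = c in m⁻¹ × 1000):
Porosity at 3.7 km: φ = 0.52·exp(−0.427×3.7) = 0.1071
Solid-volume conservation: h(1−φ) = h₀(1−φ₀) ⇒ h = h₀·(1−φ₀)/(1−φ)
h = 0.133 × (1 − 0.52)/(1 − 0.1071) = 0.133 × 0.5376 = 0.0715 km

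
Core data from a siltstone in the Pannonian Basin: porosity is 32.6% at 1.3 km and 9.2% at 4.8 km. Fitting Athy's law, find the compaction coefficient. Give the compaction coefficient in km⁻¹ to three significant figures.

0.361 km⁻¹

Athy: φ(z) = φ₀ e^(−βz) ⇒ φ₁/φ₂ = e^{β(z₂−z₁)} ⇒ β = ln(φ₁/φ₂)/(z₂−z₁)
β = ln(0.326/0.092) / (4.8 − 1.3) = ln(3.543) / 3.5 = 1.2651 / 3.5 = 0.3615 km⁻¹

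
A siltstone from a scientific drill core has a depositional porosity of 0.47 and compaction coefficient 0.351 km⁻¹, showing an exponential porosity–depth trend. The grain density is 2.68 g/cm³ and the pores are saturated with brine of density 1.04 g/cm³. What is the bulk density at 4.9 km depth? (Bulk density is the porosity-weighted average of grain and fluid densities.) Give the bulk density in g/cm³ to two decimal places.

2.54 g/cm³

Porosity at depth: φ = 0.47·exp(−0.351×4.9) = 0.47×0.1791 = 0.0842
Bulk density: ρ_b = (1−φ)ρ_g + φ·ρ_f = 0.9158×2.68 + 0.0842×1.04
       = 2.454 + 0.088 = 2.542 g/cm³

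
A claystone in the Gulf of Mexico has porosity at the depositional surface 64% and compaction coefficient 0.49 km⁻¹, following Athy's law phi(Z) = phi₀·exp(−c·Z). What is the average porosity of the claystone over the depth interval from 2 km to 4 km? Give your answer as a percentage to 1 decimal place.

⟨phi⟩ = (1/(Z₂−Z₁)) ∫ phi₀ e^(−cZ) dZ = phi₀·(e^(−c·Z₁) − e^(−c·Z₂)) / (c·(Z₂−Z₁))
e^(−0.49×2) = 0.3753; e^(−0.49×4) = 0.1409
⟨phi⟩ = 0.64 × (0.3753 − 0.1409) / (0.49 × 2) = 0.64 × 0.2392 = 0.1531

15.3%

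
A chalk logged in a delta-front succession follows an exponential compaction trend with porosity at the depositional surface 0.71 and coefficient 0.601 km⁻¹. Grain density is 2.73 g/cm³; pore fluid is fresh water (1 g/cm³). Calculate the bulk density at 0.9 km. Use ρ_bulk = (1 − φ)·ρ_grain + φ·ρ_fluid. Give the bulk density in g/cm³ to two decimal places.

Porosity at depth: phi = 0.71·exp(−0.601×0.9) = 0.71×0.5822 = 0.4134
Bulk density: ρ_b = (1−phi)ρ_g + phi·ρ_f = 0.5866×2.73 + 0.4134×1
       = 1.601 + 0.413 = 2.015 g/cm³

2.01 g/cm³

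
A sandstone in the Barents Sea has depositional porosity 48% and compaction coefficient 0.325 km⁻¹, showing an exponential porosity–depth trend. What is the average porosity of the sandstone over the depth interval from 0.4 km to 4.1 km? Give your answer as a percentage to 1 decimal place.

24.5%

⟨n⟩ = (1/(Z₂−Z₁)) ∫ n₀ e^(−βZ) dZ = n₀·(e^(−β·Z₁) − e^(−β·Z₂)) / (β·(Z₂−Z₁))
e^(−0.325×0.4) = 0.8781; e^(−0.325×4.1) = 0.2638
⟨n⟩ = 0.48 × (0.8781 − 0.2638) / (0.325 × 3.7) = 0.48 × 0.5108 = 0.2452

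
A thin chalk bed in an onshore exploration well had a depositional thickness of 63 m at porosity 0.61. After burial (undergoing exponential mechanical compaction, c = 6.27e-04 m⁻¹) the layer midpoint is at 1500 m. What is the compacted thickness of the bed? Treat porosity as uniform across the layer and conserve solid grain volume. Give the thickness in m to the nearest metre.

32 m

Working in km (1 km = 1000 m; c in km⁻¹ = c in m⁻¹ × 1000):
Porosity at 1.5 km: n = 0.61·exp(−0.627×1.5) = 0.2382
Solid-volume conservation: h(1−n) = h₀(1−n₀) ⇒ h = h₀·(1−n₀)/(1−n)
h = 0.063 × (1 − 0.61)/(1 − 0.2382) = 0.063 × 0.5119 = 0.0323 km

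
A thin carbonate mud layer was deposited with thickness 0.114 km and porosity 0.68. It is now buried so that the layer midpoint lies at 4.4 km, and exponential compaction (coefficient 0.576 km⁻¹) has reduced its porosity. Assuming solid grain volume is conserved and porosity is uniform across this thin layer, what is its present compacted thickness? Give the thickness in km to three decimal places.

0.039 km

Porosity at 4.4 km: φ = 0.68·exp(−0.576×4.4) = 0.0539
Solid-volume conservation: h(1−φ) = h₀(1−φ₀) ⇒ h = h₀·(1−φ₀)/(1−φ)
h = 0.114 × (1 − 0.68)/(1 − 0.0539) = 0.114 × 0.3382 = 0.0386 km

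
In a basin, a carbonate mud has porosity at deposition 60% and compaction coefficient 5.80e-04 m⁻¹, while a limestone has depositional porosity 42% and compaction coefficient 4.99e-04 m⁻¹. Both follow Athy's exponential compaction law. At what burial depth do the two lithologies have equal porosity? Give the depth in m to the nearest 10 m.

4400 m

Working in km (1 km = 1000 m; β in km⁻¹ = β in m⁻¹ × 1000):
Set n₀ₐ e^(−βₐd) = n₀ᵦ e^(−βᵦd) ⇒ ln(n₀ₐ/n₀ᵦ) = (βₐ − βᵦ)·d
d = ln(0.6/0.42) / (0.58 − 0.499) = 0.3567 / 0.081 = 4.403 km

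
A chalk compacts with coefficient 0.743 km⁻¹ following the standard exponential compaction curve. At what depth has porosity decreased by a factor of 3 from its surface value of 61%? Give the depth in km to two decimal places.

φ/φ₀ = 1/3 ⇒ exp(−k·d) = 1/3 ⇒ d = ln(3) / k
d = 1.0986 / 0.743 = 1.479 km

1.48 km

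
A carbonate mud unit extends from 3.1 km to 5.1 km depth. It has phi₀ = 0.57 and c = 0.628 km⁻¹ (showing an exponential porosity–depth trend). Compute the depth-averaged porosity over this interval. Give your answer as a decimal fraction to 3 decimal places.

0.046

⟨phi⟩ = (1/(d₂−d₁)) ∫ phi₀ e^(−cd) dd = phi₀·(e^(−c·d₁) − e^(−c·d₂)) / (c·(d₂−d₁))
e^(−0.628×3.1) = 0.1427; e^(−0.628×5.1) = 0.0406
⟨phi⟩ = 0.57 × (0.1427 − 0.0406) / (0.628 × 2) = 0.57 × 0.0813 = 0.0463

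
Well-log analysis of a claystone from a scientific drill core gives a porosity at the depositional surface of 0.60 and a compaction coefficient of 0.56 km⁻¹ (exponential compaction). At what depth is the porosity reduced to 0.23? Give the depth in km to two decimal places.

Invert Athy's law: Z = ln(n₀/n) / β
Z = ln(0.6/0.23) / 0.56 = ln(2.609) / 0.56 = 0.9589 / 0.56 = 1.712 km

1.71 km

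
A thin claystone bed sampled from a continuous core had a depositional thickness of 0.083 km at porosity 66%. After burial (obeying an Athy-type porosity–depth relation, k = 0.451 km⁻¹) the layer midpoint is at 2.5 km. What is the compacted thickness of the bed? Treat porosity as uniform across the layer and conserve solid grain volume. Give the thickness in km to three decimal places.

0.036 km

Porosity at 2.5 km: phi = 0.66·exp(−0.451×2.5) = 0.2137
Solid-volume conservation: h(1−phi) = h₀(1−phi₀) ⇒ h = h₀·(1−phi₀)/(1−phi)
h = 0.083 × (1 − 0.66)/(1 − 0.2137) = 0.083 × 0.4324 = 0.0359 km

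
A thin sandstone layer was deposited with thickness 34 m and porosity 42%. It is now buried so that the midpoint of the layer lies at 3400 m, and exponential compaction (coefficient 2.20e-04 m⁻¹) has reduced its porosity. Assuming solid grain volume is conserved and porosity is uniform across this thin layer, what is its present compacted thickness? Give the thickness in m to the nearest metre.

25 m

Working in km (1 km = 1000 m; β in km⁻¹ = β in m⁻¹ × 1000):
Porosity at 3.4 km: phi = 0.42·exp(−0.22×3.4) = 0.1988
Solid-volume conservation: h(1−phi) = h₀(1−phi₀) ⇒ h = h₀·(1−phi₀)/(1−phi)
h = 0.034 × (1 − 0.42)/(1 − 0.1988) = 0.034 × 0.7239 = 0.0246 km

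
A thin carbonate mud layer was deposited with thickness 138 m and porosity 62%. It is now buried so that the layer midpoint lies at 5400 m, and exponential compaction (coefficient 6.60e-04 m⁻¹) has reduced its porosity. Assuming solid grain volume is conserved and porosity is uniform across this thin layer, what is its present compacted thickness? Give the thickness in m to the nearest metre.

Working in km (1 km = 1000 m; c in km⁻¹ = c in m⁻¹ × 1000):
Porosity at 5.4 km: phi = 0.62·exp(−0.66×5.4) = 0.0176
Solid-volume conservation: h(1−phi) = h₀(1−phi₀) ⇒ h = h₀·(1−phi₀)/(1−phi)
h = 0.138 × (1 − 0.62)/(1 − 0.0176) = 0.138 × 0.3868 = 0.0534 km

53 m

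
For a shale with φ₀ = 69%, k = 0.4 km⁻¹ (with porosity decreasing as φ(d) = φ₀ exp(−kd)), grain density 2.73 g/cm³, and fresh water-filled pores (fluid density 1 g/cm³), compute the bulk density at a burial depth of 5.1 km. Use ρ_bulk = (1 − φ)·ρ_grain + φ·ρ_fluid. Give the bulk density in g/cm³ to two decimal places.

Porosity at depth: φ = 0.69·exp(−0.4×5.1) = 0.69×0.1300 = 0.0897
Bulk density: ρ_b = (1−φ)ρ_g + φ·ρ_f = 0.9103×2.73 + 0.0897×1
       = 2.485 + 0.090 = 2.575 g/cm³

2.57 g/cm³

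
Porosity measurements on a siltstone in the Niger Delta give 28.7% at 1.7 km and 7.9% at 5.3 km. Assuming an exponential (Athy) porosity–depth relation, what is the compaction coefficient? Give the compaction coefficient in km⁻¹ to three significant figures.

Athy: phi(Z) = phi₀ e^(−kZ) ⇒ phi₁/phi₂ = e^{k(Z₂−Z₁)} ⇒ k = ln(phi₁/phi₂)/(Z₂−Z₁)
k = ln(0.287/0.079) / (5.3 − 1.7) = ln(3.633) / 3.6 = 1.2900 / 3.6 = 0.3583 km⁻¹

0.358 km⁻¹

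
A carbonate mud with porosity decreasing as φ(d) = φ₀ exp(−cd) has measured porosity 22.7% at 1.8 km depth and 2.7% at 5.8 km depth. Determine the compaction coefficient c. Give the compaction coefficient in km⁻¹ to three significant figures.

0.532 km⁻¹

Athy: φ(d) = φ₀ e^(−cd) ⇒ φ₁/φ₂ = e^{c(d₂−d₁)} ⇒ c = ln(φ₁/φ₂)/(d₂−d₁)
c = ln(0.227/0.027) / (5.8 − 1.8) = ln(8.407) / 4 = 2.1291 / 4 = 0.5323 km⁻¹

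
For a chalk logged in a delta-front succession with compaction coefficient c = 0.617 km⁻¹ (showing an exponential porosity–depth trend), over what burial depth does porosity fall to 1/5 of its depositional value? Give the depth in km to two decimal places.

2.61 km

phi/phi₀ = 1/5 ⇒ exp(−c·Z) = 1/5 ⇒ Z = ln(5) / c
Z = 1.6094 / 0.617 = 2.608 km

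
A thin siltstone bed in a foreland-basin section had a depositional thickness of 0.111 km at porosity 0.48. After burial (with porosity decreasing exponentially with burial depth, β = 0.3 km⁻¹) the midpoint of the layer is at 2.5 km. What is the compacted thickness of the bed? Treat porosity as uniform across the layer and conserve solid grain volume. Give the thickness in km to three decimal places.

Porosity at 2.5 km: φ = 0.48·exp(−0.3×2.5) = 0.2267
Solid-volume conservation: h(1−φ) = h₀(1−φ₀) ⇒ h = h₀·(1−φ₀)/(1−φ)
h = 0.111 × (1 − 0.48)/(1 − 0.2267) = 0.111 × 0.6725 = 0.0746 km

0.075 km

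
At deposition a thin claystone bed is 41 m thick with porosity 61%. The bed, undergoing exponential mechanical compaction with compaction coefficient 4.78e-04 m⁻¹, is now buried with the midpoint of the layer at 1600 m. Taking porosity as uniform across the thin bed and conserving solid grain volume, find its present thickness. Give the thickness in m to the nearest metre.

Working in km (1 km = 1000 m; k in km⁻¹ = k in m⁻¹ × 1000):
Porosity at 1.6 km: phi = 0.61·exp(−0.478×1.6) = 0.2839
Solid-volume conservation: h(1−phi) = h₀(1−phi₀) ⇒ h = h₀·(1−phi₀)/(1−phi)
h = 0.041 × (1 − 0.61)/(1 − 0.2839) = 0.041 × 0.5446 = 0.0223 km

22 m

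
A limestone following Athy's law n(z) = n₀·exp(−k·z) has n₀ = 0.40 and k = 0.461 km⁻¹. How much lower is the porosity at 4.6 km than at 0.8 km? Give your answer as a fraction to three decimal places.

n(0.8) = 0.4·e^(−0.461×0.8) = 0.2766
n(4.6) = 0.4·e^(−0.461×4.6) = 0.0480
Δn = 0.2766 − 0.0480 = 0.2286

0.229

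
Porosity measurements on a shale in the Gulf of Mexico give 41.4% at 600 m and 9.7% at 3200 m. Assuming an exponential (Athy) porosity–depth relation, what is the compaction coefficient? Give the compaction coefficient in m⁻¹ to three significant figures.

Working in km (1 km = 1000 m; c in km⁻¹ = c in m⁻¹ × 1000):
Athy: φ(Z) = φ₀ e^(−cZ) ⇒ φ₁/φ₂ = e^{c(Z₂−Z₁)} ⇒ c = ln(φ₁/φ₂)/(Z₂−Z₁)
c = ln(0.414/0.097) / (3.2 − 0.6) = ln(4.268) / 2.6 = 1.4512 / 2.6 = 0.5581 km⁻¹

0.000558 m⁻¹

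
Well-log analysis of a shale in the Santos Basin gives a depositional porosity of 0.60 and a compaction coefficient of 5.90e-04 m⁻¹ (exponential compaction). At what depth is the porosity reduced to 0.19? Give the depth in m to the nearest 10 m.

1950 m

Working in km (1 km = 1000 m; c in km⁻¹ = c in m⁻¹ × 1000):
Invert Athy's law: z = ln(phi₀/phi) / c
z = ln(0.6/0.19) / 0.59 = ln(3.158) / 0.59 = 1.1499 / 0.59 = 1.949 km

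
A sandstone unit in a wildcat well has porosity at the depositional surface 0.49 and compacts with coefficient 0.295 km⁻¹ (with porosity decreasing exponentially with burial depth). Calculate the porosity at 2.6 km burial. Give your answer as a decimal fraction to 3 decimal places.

phi = phi₀·exp(−k·z) = 0.49 × exp(−0.295 × 2.6) = 0.49 × exp(−0.767)
  = 0.49 × 0.4644 = 0.2276

0.228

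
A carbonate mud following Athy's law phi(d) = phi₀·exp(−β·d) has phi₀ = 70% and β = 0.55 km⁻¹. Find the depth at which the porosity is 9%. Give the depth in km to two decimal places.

Invert Athy's law: d = ln(phi₀/phi) / β
d = ln(0.7/0.09) / 0.55 = ln(7.778) / 0.55 = 2.0513 / 0.55 = 3.730 km

3.73 km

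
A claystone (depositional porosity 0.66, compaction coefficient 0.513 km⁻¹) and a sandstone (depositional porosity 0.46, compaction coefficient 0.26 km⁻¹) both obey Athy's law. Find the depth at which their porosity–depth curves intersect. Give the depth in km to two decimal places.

Set n₀ₐ e^(−cₐz) = n₀ᵦ e^(−cᵦz) ⇒ ln(n₀ₐ/n₀ᵦ) = (cₐ − cᵦ)·z
z = ln(0.66/0.46) / (0.513 − 0.26) = 0.3610 / 0.253 = 1.427 km

1.43 km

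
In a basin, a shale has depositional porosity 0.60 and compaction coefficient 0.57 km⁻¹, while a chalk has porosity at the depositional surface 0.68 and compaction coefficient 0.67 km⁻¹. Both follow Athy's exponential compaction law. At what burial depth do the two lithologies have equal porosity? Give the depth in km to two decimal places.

Set n₀ₐ e^(−βₐz) = n₀ᵦ e^(−βᵦz) ⇒ ln(n₀ₐ/n₀ᵦ) = (βₐ − βᵦ)·z
z = ln(0.6/0.68) / (0.57 − 0.67) = -0.1252 / -0.1 = 1.252 km

1.25 km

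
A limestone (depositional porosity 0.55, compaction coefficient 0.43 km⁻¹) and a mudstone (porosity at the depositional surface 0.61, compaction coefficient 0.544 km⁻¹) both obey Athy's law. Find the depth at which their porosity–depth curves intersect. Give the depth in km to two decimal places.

Set φ₀ₐ e^(−kₐd) = φ₀ᵦ e^(−kᵦd) ⇒ ln(φ₀ₐ/φ₀ᵦ) = (kₐ − kᵦ)·d
d = ln(0.55/0.61) / (0.43 − 0.544) = -0.1035 / -0.114 = 0.908 km

0.91 km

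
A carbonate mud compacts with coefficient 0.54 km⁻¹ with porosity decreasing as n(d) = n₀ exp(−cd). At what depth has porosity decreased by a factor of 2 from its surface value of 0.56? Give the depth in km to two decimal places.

n/n₀ = 1/2 ⇒ exp(−c·d) = 1/2 ⇒ d = ln(2) / c
d = 0.6931 / 0.54 = 1.284 km

1.28 km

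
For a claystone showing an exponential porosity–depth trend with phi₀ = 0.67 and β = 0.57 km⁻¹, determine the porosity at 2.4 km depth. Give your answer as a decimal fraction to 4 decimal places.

0.1706

phi = phi₀·exp(−β·Z) = 0.67 × exp(−0.57 × 2.4) = 0.67 × exp(−1.368)
  = 0.67 × 0.2546 = 0.1706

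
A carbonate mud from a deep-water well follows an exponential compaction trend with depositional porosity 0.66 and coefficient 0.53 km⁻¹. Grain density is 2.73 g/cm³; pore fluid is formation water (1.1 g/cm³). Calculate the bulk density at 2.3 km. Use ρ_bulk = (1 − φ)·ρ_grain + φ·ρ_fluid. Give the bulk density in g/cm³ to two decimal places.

2.41 g/cm³

Porosity at depth: n = 0.66·exp(−0.53×2.3) = 0.66×0.2955 = 0.1950
Bulk density: ρ_b = (1−n)ρ_g + n·ρ_f = 0.8050×2.73 + 0.1950×1.1
       = 2.198 + 0.215 = 2.412 g/cm³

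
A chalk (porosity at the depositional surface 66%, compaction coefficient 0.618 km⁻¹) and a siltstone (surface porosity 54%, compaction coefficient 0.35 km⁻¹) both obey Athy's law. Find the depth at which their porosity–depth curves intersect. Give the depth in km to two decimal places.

Set n₀ₐ e^(−cₐZ) = n₀ᵦ e^(−cᵦZ) ⇒ ln(n₀ₐ/n₀ᵦ) = (cₐ − cᵦ)·Z
Z = ln(0.66/0.54) / (0.618 − 0.35) = 0.2007 / 0.268 = 0.749 km

0.75 km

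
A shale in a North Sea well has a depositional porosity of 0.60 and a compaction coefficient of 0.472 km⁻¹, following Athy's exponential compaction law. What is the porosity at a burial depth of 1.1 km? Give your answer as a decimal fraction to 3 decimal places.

0.357

phi = phi₀·exp(−c·z) = 0.6 × exp(−0.472 × 1.1) = 0.6 × exp(−0.5192)
  = 0.6 × 0.5950 = 0.3570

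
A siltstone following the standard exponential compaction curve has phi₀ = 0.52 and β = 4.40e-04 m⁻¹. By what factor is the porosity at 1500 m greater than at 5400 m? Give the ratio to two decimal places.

5.56

Working in km (1 km = 1000 m; β in km⁻¹ = β in m⁻¹ × 1000):
phi(Z₁)/phi(Z₂) = e^(−β·Z₁)/e^(−β·Z₂) = e^{β(Z₂−Z₁)}
= exp(0.44 × 3.9) = exp(1.716) = 5.5622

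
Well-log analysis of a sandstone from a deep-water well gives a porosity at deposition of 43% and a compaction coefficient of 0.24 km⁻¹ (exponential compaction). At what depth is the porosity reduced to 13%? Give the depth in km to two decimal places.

4.98 km

Invert Athy's law: d = ln(n₀/n) / c
d = ln(0.43/0.13) / 0.24 = ln(3.308) / 0.24 = 1.1963 / 0.24 = 4.984 km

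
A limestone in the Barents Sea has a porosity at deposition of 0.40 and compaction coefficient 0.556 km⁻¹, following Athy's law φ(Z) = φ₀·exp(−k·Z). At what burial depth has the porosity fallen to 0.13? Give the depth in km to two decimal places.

2.02 km

Invert Athy's law: Z = ln(φ₀/φ) / k
Z = ln(0.4/0.13) / 0.556 = ln(3.077) / 0.556 = 1.1239 / 0.556 = 2.021 km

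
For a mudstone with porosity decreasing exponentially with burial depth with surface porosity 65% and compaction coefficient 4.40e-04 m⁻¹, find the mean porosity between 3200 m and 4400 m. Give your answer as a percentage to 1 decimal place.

12.4%

Working in km (1 km = 1000 m; c in km⁻¹ = c in m⁻¹ × 1000):
⟨φ⟩ = (1/(Z₂−Z₁)) ∫ φ₀ e^(−cZ) dZ = φ₀·(e^(−c·Z₁) − e^(−c·Z₂)) / (c·(Z₂−Z₁))
e^(−0.44×3.2) = 0.2446; e^(−0.44×4.4) = 0.1443
⟨φ⟩ = 0.65 × (0.2446 − 0.1443) / (0.44 × 1.2) = 0.65 × 0.1901 = 0.1235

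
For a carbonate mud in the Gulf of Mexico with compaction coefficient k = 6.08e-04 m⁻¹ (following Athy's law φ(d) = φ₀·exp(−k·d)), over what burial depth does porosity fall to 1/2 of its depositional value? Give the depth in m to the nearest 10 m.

Working in km (1 km = 1000 m; k in km⁻¹ = k in m⁻¹ × 1000):
φ/φ₀ = 1/2 ⇒ exp(−k·d) = 1/2 ⇒ d = ln(2) / k
d = 0.6931 / 0.608 = 1.140 km

1140 m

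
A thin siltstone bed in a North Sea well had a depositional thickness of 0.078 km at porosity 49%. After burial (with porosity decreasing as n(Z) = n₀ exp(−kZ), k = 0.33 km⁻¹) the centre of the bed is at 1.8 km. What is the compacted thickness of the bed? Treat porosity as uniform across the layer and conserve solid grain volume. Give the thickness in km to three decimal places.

0.055 km

Porosity at 1.8 km: n = 0.49·exp(−0.33×1.8) = 0.2705
Solid-volume conservation: h(1−n) = h₀(1−n₀) ⇒ h = h₀·(1−n₀)/(1−n)
h = 0.078 × (1 − 0.49)/(1 − 0.2705) = 0.078 × 0.6991 = 0.0545 km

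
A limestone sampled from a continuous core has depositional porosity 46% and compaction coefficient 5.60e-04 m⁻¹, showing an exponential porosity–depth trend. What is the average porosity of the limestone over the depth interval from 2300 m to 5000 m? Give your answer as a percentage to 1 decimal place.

Working in km (1 km = 1000 m; k in km⁻¹ = k in m⁻¹ × 1000):
⟨φ⟩ = (1/(d₂−d₁)) ∫ φ₀ e^(−kd) dd = φ₀·(e^(−k·d₁) − e^(−k·d₂)) / (k·(d₂−d₁))
e^(−0.56×2.3) = 0.2758; e^(−0.56×5) = 0.0608
⟨φ⟩ = 0.46 × (0.2758 − 0.0608) / (0.56 × 2.7) = 0.46 × 0.1422 = 0.0654

6.5%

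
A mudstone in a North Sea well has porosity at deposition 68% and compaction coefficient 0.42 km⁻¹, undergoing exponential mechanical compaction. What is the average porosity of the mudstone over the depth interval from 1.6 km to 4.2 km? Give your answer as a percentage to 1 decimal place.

21.1%

⟨n⟩ = (1/(z₂−z₁)) ∫ n₀ e^(−βz) dz = n₀·(e^(−β·z₁) − e^(−β·z₂)) / (β·(z₂−z₁))
e^(−0.42×1.6) = 0.5107; e^(−0.42×4.2) = 0.1714
⟨n⟩ = 0.68 × (0.5107 − 0.1714) / (0.42 × 2.6) = 0.68 × 0.3107 = 0.2113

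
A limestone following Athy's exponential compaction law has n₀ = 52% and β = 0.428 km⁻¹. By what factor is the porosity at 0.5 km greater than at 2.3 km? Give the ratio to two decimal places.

2.16

n(Z₁)/n(Z₂) = e^(−β·Z₁)/e^(−β·Z₂) = e^{β(Z₂−Z₁)}
= exp(0.428 × 1.8) = exp(0.7704) = 2.1606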